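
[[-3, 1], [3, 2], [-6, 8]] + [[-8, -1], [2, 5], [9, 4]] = [[-11, 0], [5, 7], [3, 12]]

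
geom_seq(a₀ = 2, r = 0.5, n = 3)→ [2.0, 1.0, 0.5]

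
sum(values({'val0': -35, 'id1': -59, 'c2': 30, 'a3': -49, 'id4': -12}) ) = (-35) + (-59) + 30 + (-49) + (-12)
= -125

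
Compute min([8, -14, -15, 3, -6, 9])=-15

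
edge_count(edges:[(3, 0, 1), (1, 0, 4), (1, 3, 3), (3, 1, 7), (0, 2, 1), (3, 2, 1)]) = 6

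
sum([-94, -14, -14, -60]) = (-94) + (-14) + (-14) + (-60)
= -182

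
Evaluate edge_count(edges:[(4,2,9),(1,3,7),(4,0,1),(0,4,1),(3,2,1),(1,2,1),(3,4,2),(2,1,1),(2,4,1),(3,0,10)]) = 10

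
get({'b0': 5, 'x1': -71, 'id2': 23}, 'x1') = -71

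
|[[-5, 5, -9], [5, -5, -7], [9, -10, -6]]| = (1)*(-5)*det([[-5, -7], [-10, -6]]) + (-1)*(5)*det([[5, -7], [9, -6]]) + (1)*(-9)*det([[5, -5], [9, -10]])
= 200 + -165 + 45
= 80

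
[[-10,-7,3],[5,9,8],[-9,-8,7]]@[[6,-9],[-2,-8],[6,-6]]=C[0][0] = (-10)*(6) + (-7)*(-2) + (3)*(6) = -28
C[0][1] = (-10)*(-9) + (-7)*(-8) + (3)*(-6) = 128
C[1][0] = (5)*(6) + (9)*(-2) + (8)*(6) = 60
C[1][1] = (5)*(-9) + (9)*(-8) + (8)*(-6) = -165
C[2][0] = (-9)*(6) + (-8)*(-2) + (7)*(6) = 4
C[2][1] = (-9)*(-9) + (-8)*(-8) + (7)*(-6) = 103
= [[-28, 128], [60, -165], [4, 103]]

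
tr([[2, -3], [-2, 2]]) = 4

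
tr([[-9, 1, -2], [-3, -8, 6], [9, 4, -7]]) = diagonal: (-9) + (-8) + (-7)
= -24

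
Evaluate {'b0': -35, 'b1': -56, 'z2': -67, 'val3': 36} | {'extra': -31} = {'b0': -35, 'b1': -56, 'z2': -67, 'val3': 36, 'extra': -31}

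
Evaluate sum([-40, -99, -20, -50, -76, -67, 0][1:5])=slice → [-99, -20, -50, -76]
(-99) + (-20) + (-50) + (-76)
= -245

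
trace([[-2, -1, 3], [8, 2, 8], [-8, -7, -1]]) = -1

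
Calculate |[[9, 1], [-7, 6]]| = (9)*(6) - (1)*(-7)
= 61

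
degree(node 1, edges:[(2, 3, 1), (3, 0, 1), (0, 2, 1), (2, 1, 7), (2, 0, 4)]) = incident: (2,1)
= 1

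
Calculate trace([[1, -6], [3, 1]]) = diagonal: 1 + 1
= 2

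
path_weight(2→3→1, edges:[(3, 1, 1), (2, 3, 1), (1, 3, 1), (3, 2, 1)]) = 2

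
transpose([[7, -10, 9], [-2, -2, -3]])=[[7, -2], [-10, -2], [9, -3]]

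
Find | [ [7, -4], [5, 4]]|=48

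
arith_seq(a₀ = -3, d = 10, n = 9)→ [-3, 7, 17, 27, 37, 47, 57, 67, 77]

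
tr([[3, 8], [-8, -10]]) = diagonal: 3 + (-10)
= -7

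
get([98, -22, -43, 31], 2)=-43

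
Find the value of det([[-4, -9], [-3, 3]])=-39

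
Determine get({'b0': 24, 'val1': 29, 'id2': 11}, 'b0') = 24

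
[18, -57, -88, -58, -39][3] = -58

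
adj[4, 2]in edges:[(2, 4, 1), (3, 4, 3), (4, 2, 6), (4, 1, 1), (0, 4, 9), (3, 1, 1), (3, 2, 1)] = 6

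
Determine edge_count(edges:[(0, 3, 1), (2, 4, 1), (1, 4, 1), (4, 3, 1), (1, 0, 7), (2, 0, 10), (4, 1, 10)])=7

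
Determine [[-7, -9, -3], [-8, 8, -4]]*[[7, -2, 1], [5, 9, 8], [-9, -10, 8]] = [[-67, -37, -103], [20, 128, 24]]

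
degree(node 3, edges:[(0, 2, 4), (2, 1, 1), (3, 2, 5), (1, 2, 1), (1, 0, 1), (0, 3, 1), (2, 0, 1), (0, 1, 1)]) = incident: (3,2), (0,3)
= 2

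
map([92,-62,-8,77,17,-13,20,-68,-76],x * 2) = 92*2=184, -62*2=-124, -8*2=-16, 77*2=154, 17*2=34, -13*2=-26, 20*2=40, -68*2=-136, -76*2=-152
= [184, -124, -16, 154, 34, -26, 40, -136, -152]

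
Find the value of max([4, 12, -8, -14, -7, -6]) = 12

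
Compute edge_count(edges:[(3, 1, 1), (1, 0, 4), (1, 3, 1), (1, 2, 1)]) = 4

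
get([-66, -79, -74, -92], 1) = -79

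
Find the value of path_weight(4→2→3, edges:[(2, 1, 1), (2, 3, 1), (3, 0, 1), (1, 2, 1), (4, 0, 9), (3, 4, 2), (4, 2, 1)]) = w(4→2)=1 + w(2→3)=1
= 2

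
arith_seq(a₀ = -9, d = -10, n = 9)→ a_0 = -9 + 0*-10 = -9
a_1 = -9 + 1*-10 = -19
a_2 = -9 + 2*-10 = -29
...
= [-9, -19, -29, -39, -49, -59, -69, -79, -89]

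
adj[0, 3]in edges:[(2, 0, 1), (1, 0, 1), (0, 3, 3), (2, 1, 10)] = 3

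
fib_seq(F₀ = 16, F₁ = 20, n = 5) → [16, 20, 36, 56, 92]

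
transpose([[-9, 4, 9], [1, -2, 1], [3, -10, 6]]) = [[-9, 1, 3], [4, -2, -10], [9, 1, 6]]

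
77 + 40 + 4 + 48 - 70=99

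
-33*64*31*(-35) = 2291520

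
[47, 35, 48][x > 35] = keep x where x > 35: 47✓, 35✗, 48✓
= [47, 48]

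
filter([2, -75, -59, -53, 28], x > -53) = keep x where x > -53: 2✓, -75✗, -59✗, -53✗, 28✓
= [2, 28]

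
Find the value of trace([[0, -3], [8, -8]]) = -8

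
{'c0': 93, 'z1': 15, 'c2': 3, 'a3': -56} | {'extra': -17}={'c0': 93, 'z1': 15, 'c2': 3, 'a3': -56, 'extra': -17}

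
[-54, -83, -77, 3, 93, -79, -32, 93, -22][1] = -83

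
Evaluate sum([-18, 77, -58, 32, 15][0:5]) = 48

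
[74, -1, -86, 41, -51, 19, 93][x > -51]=[74, -1, 41, 19, 93]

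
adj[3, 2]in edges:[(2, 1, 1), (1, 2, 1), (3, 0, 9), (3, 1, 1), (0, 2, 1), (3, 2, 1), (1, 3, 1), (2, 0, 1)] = 1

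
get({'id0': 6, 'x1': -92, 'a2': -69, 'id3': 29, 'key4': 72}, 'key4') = 72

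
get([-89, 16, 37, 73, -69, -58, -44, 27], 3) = 73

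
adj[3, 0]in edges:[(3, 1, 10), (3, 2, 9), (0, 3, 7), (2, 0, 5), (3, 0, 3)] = 3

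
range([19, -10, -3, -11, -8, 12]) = 30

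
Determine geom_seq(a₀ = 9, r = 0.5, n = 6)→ a_0 = 9*0.5^0 = 9.0
a_1 = 9*0.5^1 = 4.5
a_2 = 9*0.5^2 = 2.25
...
= [9.0, 4.5, 2.25, 1.125, 0.5625, 0.28125]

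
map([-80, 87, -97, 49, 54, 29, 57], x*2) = [-160, 174, -194, 98, 108, 58, 114]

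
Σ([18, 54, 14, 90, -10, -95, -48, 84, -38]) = 18 + 54 + 14 + 90 + (-10) + (-95) + (-48) + 84 + (-38)
= 69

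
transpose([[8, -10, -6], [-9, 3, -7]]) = [[8, -9], [-10, 3], [-6, -7]]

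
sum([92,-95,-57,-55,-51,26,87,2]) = -51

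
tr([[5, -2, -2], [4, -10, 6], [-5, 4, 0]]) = -5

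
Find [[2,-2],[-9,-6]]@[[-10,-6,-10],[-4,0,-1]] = C[0][0] = (2)*(-10) + (-2)*(-4) = -12
C[0][1] = (2)*(-6) + (-2)*(0) = -12
C[0][2] = (2)*(-10) + (-2)*(-1) = -18
C[1][0] = (-9)*(-10) + (-6)*(-4) = 114
C[1][1] = (-9)*(-6) + (-6)*(0) = 54
C[1][2] = (-9)*(-10) + (-6)*(-1) = 96
= [[-12, -12, -18], [114, 54, 96]]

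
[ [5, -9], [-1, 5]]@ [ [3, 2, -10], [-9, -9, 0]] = [[96, 91, -50], [-48, -47, 10]]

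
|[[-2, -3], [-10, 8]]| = -46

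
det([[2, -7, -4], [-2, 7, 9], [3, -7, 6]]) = -35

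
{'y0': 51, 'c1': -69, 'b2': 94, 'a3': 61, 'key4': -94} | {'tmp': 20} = {'y0': 51, 'c1': -69, 'b2': 94, 'a3': 61, 'key4': -94, 'tmp': 20}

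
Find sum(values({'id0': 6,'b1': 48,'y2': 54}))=6 + 48 + 54
= 108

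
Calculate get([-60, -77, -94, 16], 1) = -77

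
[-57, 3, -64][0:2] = [-57, 3]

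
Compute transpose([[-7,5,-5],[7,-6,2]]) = [[-7, 7], [5, -6], [-5, 2]]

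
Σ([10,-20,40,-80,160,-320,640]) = 10 + -20 + 40 + -80 + 160 + -320 + 640
= 430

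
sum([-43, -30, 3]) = -70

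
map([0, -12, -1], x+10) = [10, -2, 9]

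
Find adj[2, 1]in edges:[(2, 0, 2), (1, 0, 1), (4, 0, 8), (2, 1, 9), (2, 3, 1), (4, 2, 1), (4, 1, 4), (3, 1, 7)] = 9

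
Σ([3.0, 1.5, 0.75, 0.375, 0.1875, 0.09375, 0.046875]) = 3.0 + 1.5 + 0.75 + 0.375 + 0.1875 + 0.09375 + 0.046875
= 5.953125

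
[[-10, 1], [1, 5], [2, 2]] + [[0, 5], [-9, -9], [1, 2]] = [[-10, 6], [-8, -4], [3, 4]]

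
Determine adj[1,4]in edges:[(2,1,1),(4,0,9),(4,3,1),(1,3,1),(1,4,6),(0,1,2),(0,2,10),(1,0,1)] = 6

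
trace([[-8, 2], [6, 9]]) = diagonal: (-8) + 9
= 1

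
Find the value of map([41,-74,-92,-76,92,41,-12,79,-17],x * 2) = [82, -148, -184, -152, 184, 82, -24, 158, -34]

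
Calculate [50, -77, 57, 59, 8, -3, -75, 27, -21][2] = 57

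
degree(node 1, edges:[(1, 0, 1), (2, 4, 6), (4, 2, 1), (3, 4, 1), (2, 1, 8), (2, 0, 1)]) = 2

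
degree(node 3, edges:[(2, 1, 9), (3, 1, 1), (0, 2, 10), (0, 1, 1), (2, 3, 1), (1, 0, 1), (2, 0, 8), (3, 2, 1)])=incident: (3,1), (2,3), (3,2)
= 3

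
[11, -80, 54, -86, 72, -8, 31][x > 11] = keep x where x > 11: 11✗, -80✗, 54✓, -86✗, 72✓, -8✗, 31✓
= [54, 72, 31]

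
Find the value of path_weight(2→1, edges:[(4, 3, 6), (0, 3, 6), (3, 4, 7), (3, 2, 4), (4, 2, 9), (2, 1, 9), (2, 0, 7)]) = w(2→1)=9
= 9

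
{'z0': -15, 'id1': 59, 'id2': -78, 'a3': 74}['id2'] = -78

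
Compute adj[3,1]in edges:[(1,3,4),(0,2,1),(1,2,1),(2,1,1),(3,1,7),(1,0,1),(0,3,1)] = 7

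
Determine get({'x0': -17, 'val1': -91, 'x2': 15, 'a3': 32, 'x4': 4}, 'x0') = -17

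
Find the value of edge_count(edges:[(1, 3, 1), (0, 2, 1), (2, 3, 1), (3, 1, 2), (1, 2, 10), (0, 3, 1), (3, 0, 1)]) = 7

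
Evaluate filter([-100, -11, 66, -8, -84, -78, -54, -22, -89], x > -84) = [-11, 66, -8, -78, -54, -22]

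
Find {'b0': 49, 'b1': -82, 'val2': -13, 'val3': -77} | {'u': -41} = {'b0': 49, 'b1': -82, 'val2': -13, 'val3': -77, 'u': -41}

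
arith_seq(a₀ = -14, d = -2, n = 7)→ [-14, -16, -18, -20, -22, -24, -26]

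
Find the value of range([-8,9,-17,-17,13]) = 30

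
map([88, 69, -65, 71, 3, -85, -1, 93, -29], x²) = (88)²=7744, (69)²=4761, (-65)²=4225, (71)²=5041, (3)²=9, (-85)²=7225, (-1)²=1, (93)²=8649, (-29)²=841
= [7744, 4761, 4225, 5041, 9, 7225, 1, 8649, 841]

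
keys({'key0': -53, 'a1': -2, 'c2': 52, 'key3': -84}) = ['key0', 'a1', 'c2', 'key3']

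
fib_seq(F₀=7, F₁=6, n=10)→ F_2 = F_1 + F_0 = 13
F_3 = F_2 + F_1 = 19
F_4 = F_3 + F_2 = 32
...
= [7, 6, 13, 19, 32, 51, 83, 134, 217, 351]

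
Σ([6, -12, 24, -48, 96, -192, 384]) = 6 + -12 + 24 + -48 + 96 + -192 + 384
= 258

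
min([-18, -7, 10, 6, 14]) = -18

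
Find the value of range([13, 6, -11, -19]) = 32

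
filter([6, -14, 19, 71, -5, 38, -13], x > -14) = keep x where x > -14: 6✓, -14✗, 19✓, 71✓, -5✓, 38✓, -13✓
= [6, 19, 71, -5, 38, -13]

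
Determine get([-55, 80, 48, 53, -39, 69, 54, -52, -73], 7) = -52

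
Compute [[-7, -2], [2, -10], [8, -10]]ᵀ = [[-7, 2, 8], [-2, -10, -10]]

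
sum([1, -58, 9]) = -48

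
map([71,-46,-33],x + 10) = 71+10=81, -46+10=-36, -33+10=-23
= [81, -36, -23]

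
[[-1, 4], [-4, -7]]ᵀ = [[-1, -4], [4, -7]]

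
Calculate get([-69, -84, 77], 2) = 77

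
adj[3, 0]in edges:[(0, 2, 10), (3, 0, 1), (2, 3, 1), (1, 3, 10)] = 1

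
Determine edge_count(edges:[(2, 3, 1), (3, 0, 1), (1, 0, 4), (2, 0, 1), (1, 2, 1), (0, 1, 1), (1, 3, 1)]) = 7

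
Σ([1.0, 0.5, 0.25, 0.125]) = 1.875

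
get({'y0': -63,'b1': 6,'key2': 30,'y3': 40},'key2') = 30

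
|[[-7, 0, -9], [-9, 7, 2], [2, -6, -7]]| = -101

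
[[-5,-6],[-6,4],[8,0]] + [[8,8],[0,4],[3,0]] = [[3, 2], [-6, 8], [11, 0]]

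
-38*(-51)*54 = 104652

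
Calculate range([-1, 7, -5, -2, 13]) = 18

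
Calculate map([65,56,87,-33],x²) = (65)²=4225, (56)²=3136, (87)²=7569, (-33)²=1089
= [4225, 3136, 7569, 1089]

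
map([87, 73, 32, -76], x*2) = 87*2=174, 73*2=146, 32*2=64, -76*2=-152
= [174, 146, 64, -152]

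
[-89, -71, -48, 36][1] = -71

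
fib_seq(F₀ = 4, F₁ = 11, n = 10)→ F_2 = F_1 + F_0 = 15
F_3 = F_2 + F_1 = 26
F_4 = F_3 + F_2 = 41
...
= [4, 11, 15, 26, 41, 67, 108, 175, 283, 458]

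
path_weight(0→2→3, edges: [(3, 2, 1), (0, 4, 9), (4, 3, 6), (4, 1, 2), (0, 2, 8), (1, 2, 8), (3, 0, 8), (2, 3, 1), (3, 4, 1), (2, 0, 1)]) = 9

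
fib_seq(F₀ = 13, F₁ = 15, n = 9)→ [13, 15, 28, 43, 71, 114, 185, 299, 484]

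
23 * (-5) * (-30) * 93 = 320850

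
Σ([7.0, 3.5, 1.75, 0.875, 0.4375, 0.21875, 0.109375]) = 13.890625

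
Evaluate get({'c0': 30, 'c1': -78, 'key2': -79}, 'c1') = -78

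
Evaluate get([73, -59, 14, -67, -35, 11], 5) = 11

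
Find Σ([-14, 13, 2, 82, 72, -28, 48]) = (-14) + 13 + 2 + 82 + 72 + (-28) + 48
= 175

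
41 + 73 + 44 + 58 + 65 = 281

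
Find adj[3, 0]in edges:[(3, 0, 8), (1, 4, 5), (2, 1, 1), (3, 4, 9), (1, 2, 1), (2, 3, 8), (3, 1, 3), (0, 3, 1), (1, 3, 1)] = 8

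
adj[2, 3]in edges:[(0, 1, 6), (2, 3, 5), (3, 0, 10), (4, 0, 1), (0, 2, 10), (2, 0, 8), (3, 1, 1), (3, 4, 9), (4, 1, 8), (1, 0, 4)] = 5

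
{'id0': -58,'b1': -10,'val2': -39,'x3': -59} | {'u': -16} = {'id0': -58, 'b1': -10, 'val2': -39, 'x3': -59, 'u': -16}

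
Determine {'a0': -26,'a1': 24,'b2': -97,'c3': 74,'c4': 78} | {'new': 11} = {'a0': -26, 'a1': 24, 'b2': -97, 'c3': 74, 'c4': 78, 'new': 11}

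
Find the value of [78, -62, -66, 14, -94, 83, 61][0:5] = [78, -62, -66, 14, -94]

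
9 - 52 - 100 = -143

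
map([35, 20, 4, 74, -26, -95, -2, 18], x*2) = [70, 40, 8, 148, -52, -190, -4, 36]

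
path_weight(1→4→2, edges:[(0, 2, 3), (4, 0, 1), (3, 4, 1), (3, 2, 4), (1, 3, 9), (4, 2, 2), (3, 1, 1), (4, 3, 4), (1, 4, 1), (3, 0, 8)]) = 3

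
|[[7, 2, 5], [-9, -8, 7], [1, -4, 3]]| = 316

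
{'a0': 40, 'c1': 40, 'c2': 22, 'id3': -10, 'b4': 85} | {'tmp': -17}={'a0': 40, 'c1': 40, 'c2': 22, 'id3': -10, 'b4': 85, 'tmp': -17}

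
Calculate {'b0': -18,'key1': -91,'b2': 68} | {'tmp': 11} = {'b0': -18, 'key1': -91, 'b2': 68, 'tmp': 11}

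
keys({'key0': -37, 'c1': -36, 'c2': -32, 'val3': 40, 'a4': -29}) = ['key0', 'c1', 'c2', 'val3', 'a4']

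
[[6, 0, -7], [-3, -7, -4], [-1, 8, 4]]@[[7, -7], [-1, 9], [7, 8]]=C[0][0] = (6)*(7) + (0)*(-1) + (-7)*(7) = -7
C[0][1] = (6)*(-7) + (0)*(9) + (-7)*(8) = -98
C[1][0] = (-3)*(7) + (-7)*(-1) + (-4)*(7) = -42
C[1][1] = (-3)*(-7) + (-7)*(9) + (-4)*(8) = -74
C[2][0] = (-1)*(7) + (8)*(-1) + (4)*(7) = 13
C[2][1] = (-1)*(-7) + (8)*(9) + (4)*(8) = 111
= [[-7, -98], [-42, -74], [13, 111]]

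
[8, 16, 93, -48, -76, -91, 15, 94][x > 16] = [93, 94]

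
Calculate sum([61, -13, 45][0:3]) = slice → [61, -13, 45]
61 + (-13) + 45
= 93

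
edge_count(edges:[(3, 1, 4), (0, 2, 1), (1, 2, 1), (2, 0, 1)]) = 4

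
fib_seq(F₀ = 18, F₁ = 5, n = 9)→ F_2 = F_1 + F_0 = 23
F_3 = F_2 + F_1 = 28
F_4 = F_3 + F_2 = 51
...
= [18, 5, 23, 28, 51, 79, 130, 209, 339]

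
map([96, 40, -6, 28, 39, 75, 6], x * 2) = 96*2=192, 40*2=80, -6*2=-12, 28*2=56, 39*2=78, 75*2=150, 6*2=12
= [192, 80, -12, 56, 78, 150, 12]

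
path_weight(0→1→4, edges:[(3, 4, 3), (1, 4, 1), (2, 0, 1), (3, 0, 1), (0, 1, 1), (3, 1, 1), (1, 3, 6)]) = w(0→1)=1 + w(1→4)=1
= 2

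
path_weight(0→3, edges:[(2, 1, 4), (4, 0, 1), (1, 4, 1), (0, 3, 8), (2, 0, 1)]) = 8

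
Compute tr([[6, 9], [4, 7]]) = diagonal: 6 + 7
= 13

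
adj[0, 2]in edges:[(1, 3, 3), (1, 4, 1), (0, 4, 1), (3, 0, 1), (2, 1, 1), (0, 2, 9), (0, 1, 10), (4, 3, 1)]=9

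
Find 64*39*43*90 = 9659520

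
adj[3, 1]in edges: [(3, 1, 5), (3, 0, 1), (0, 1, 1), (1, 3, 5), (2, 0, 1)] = 5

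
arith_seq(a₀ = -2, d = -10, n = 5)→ a_0 = -2 + 0*-10 = -2
a_1 = -2 + 1*-10 = -12
a_2 = -2 + 2*-10 = -22
...
= [-2, -12, -22, -32, -42]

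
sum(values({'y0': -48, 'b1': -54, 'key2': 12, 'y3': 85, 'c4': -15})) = -20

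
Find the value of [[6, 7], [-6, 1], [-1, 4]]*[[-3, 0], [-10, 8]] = [[-88, 56], [8, 8], [-37, 32]]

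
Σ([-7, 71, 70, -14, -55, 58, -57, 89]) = (-7) + 71 + 70 + (-14) + (-55) + 58 + (-57) + 89
= 155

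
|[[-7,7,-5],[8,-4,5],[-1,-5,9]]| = -242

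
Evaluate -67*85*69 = -392955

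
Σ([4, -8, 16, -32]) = 4 + -8 + 16 + -32
= -20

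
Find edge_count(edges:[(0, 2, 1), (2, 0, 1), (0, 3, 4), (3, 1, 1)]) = 4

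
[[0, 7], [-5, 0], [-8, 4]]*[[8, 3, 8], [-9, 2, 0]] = [[-63, 14, 0], [-40, -15, -40], [-100, -16, -64]]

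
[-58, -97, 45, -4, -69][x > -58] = [45, -4]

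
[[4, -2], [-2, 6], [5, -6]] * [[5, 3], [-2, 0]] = C[0][0] = (4)*(5) + (-2)*(-2) = 24
C[0][1] = (4)*(3) + (-2)*(0) = 12
C[1][0] = (-2)*(5) + (6)*(-2) = -22
C[1][1] = (-2)*(3) + (6)*(0) = -6
C[2][0] = (5)*(5) + (-6)*(-2) = 37
C[2][1] = (5)*(3) + (-6)*(0) = 15
= [[24, 12], [-22, -6], [37, 15]]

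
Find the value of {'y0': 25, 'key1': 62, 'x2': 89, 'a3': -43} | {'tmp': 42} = {'y0': 25, 'key1': 62, 'x2': 89, 'a3': -43, 'tmp': 42}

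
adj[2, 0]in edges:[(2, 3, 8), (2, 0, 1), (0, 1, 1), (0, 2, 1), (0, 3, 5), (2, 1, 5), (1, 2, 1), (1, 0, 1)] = 1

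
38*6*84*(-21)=-402192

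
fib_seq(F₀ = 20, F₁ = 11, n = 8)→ F_2 = F_1 + F_0 = 31
F_3 = F_2 + F_1 = 42
F_4 = F_3 + F_2 = 73
...
= [20, 11, 31, 42, 73, 115, 188, 303]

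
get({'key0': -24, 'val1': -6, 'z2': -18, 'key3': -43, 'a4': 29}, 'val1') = -6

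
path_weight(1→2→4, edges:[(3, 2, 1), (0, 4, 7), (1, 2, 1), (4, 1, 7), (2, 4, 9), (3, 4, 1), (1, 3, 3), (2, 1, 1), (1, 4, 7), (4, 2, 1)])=w(1→2)=1 + w(2→4)=9
= 10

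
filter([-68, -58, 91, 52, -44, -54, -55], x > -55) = [91, 52, -44, -54]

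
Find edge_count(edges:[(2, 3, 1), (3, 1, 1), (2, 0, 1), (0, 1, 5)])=4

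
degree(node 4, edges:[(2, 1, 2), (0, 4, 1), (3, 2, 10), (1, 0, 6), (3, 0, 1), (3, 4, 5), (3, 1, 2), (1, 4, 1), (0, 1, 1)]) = incident: (0,4), (3,4), (1,4)
= 3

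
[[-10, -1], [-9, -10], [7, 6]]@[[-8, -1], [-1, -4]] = C[0][0] = (-10)*(-8) + (-1)*(-1) = 81
C[0][1] = (-10)*(-1) + (-1)*(-4) = 14
C[1][0] = (-9)*(-8) + (-10)*(-1) = 82
C[1][1] = (-9)*(-1) + (-10)*(-4) = 49
C[2][0] = (7)*(-8) + (6)*(-1) = -62
C[2][1] = (7)*(-1) + (6)*(-4) = -31
= [[81, 14], [82, 49], [-62, -31]]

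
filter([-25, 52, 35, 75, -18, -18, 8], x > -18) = keep x where x > -18: -25✗, 52✓, 35✓, 75✓, -18✗, -18✗, 8✓
= [52, 35, 75, 8]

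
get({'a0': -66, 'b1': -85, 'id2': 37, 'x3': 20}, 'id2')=37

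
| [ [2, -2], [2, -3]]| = (2)*(-3) - (-2)*(2)
= -2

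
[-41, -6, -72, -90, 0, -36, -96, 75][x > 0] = [75]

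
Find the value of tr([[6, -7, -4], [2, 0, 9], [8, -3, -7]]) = diagonal: 6 + 0 + (-7)
= -1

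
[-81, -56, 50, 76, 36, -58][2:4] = [50, 76]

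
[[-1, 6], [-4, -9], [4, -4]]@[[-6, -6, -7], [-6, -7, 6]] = [[-30, -36, 43], [78, 87, -26], [0, 4, -52]]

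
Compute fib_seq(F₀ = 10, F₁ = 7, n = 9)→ [10, 7, 17, 24, 41, 65, 106, 171, 277]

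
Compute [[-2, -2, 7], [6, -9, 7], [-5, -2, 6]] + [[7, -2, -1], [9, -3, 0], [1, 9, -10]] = [[5, -4, 6], [15, -12, 7], [-4, 7, -4]]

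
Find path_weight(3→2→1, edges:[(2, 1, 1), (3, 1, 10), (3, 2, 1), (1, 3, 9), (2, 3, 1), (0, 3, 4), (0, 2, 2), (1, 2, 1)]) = w(3→2)=1 + w(2→1)=1
= 2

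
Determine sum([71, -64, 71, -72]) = 6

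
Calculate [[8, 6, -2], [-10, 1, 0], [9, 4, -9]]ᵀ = [[8, -10, 9], [6, 1, 4], [-2, 0, -9]]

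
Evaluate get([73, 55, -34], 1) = 55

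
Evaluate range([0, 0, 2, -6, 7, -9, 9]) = 18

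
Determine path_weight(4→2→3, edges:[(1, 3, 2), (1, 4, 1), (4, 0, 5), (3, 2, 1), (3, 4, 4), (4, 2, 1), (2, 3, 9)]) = 10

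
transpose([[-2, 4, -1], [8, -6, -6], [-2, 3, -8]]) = [[-2, 8, -2], [4, -6, 3], [-1, -6, -8]]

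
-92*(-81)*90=670680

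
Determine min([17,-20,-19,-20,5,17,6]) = -20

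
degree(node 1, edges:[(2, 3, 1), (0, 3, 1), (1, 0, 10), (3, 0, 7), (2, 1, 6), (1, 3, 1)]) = 3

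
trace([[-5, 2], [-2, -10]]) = -15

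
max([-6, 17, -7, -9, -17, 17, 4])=17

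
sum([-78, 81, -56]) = (-78) + 81 + (-56)
= -53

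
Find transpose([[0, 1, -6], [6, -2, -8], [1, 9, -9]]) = [[0, 6, 1], [1, -2, 9], [-6, -8, -9]]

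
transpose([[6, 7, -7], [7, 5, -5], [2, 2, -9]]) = [[6, 7, 2], [7, 5, 2], [-7, -5, -9]]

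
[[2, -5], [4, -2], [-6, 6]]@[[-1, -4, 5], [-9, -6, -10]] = C[0][0] = (2)*(-1) + (-5)*(-9) = 43
C[0][1] = (2)*(-4) + (-5)*(-6) = 22
C[0][2] = (2)*(5) + (-5)*(-10) = 60
C[1][0] = (4)*(-1) + (-2)*(-9) = 14
C[1][1] = (4)*(-4) + (-2)*(-6) = -4
C[1][2] = (4)*(5) + (-2)*(-10) = 40
... (3 more cells)
= [[43, 22, 60], [14, -4, 40], [-48, -12, -90]]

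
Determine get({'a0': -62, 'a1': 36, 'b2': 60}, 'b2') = 60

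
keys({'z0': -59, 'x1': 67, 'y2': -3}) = ['z0', 'x1', 'y2']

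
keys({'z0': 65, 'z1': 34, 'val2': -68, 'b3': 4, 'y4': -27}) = ['z0', 'z1', 'val2', 'b3', 'y4']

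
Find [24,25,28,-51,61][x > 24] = [25, 28, 61]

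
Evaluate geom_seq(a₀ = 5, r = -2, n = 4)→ [5, -10, 20, -40]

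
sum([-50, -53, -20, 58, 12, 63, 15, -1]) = 24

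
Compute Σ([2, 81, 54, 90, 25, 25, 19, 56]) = 2 + 81 + 54 + 90 + 25 + 25 + 19 + 56
= 352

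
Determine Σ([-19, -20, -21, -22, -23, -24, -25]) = -154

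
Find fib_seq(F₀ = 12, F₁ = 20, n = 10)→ F_2 = F_1 + F_0 = 32
F_3 = F_2 + F_1 = 52
F_4 = F_3 + F_2 = 84
...
= [12, 20, 32, 52, 84, 136, 220, 356, 576, 932]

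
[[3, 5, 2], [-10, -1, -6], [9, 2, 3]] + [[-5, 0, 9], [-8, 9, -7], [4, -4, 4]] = [[-2, 5, 11], [-18, 8, -13], [13, -2, 7]]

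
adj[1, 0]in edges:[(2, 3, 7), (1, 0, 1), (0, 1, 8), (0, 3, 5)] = 1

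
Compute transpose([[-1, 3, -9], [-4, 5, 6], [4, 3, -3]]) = [[-1, -4, 4], [3, 5, 3], [-9, 6, -3]]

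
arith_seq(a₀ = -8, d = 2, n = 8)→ a_0 = -8 + 0*2 = -8
a_1 = -8 + 1*2 = -6
a_2 = -8 + 2*2 = -4
...
= [-8, -6, -4, -2, 0, 2, 4, 6]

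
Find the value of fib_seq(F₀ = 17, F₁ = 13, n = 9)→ [17, 13, 30, 43, 73, 116, 189, 305, 494]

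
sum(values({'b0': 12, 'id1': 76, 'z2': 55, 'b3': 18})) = 12 + 76 + 55 + 18
= 161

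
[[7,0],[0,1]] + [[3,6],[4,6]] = [[10, 6], [4, 7]]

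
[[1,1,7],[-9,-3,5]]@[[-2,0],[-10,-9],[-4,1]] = [[-40, -2], [28, 32]]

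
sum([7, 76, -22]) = 61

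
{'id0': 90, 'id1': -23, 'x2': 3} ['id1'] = -23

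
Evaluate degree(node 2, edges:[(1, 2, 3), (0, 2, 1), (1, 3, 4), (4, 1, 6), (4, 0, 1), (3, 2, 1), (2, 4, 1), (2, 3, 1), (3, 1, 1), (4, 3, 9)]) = 5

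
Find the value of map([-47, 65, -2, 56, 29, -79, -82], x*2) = -47*2=-94, 65*2=130, -2*2=-4, 56*2=112, 29*2=58, -79*2=-158, -82*2=-164
= [-94, 130, -4, 112, 58, -158, -164]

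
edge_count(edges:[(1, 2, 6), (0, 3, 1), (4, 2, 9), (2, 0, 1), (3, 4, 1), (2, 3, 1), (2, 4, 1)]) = 7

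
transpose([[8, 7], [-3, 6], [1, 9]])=[[8, -3, 1], [7, 6, 9]]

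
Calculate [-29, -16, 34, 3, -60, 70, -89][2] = 34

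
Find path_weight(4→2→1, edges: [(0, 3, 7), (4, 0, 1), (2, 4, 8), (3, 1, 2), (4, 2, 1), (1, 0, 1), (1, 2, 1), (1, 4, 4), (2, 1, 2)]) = w(4→2)=1 + w(2→1)=2
= 3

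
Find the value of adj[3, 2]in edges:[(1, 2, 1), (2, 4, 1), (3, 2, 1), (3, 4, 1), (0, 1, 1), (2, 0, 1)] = 1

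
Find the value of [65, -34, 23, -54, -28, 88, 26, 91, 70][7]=91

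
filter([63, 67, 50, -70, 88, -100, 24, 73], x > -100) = keep x where x > -100: 63✓, 67✓, 50✓, -70✓, 88✓, -100✗, 24✓, 73✓
= [63, 67, 50, -70, 88, 24, 73]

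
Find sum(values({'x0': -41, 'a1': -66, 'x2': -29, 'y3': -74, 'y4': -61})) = (-41) + (-66) + (-29) + (-74) + (-61)
= -271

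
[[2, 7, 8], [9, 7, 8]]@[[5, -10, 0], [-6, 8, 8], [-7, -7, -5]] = C[0][0] = (2)*(5) + (7)*(-6) + (8)*(-7) = -88
C[0][1] = (2)*(-10) + (7)*(8) + (8)*(-7) = -20
C[0][2] = (2)*(0) + (7)*(8) + (8)*(-5) = 16
C[1][0] = (9)*(5) + (7)*(-6) + (8)*(-7) = -53
C[1][1] = (9)*(-10) + (7)*(8) + (8)*(-7) = -90
C[1][2] = (9)*(0) + (7)*(8) + (8)*(-5) = 16
= [[-88, -20, 16], [-53, -90, 16]]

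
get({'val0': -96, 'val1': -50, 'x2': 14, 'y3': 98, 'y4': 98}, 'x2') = 14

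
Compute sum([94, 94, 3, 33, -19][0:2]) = 188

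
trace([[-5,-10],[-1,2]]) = -3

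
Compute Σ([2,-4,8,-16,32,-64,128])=2 + -4 + 8 + -16 + 32 + -64 + 128
= 86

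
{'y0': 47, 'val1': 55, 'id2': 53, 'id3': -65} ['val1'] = 55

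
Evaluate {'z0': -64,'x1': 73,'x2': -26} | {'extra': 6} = {'z0': -64, 'x1': 73, 'x2': -26, 'extra': 6}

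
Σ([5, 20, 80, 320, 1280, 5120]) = 5 + 20 + 80 + 320 + 1280 + 5120
= 6825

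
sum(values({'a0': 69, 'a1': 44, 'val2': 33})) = 69 + 44 + 33
= 146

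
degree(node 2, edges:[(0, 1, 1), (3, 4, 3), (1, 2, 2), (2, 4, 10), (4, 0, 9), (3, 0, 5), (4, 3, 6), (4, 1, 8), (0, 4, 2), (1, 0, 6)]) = 2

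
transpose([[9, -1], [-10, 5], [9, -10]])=[[9, -10, 9], [-1, 5, -10]]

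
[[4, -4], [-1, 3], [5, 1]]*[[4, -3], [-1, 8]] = C[0][0] = (4)*(4) + (-4)*(-1) = 20
C[0][1] = (4)*(-3) + (-4)*(8) = -44
C[1][0] = (-1)*(4) + (3)*(-1) = -7
C[1][1] = (-1)*(-3) + (3)*(8) = 27
C[2][0] = (5)*(4) + (1)*(-1) = 19
C[2][1] = (5)*(-3) + (1)*(8) = -7
= [[20, -44], [-7, 27], [19, -7]]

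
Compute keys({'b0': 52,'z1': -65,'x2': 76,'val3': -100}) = ['b0', 'z1', 'x2', 'val3']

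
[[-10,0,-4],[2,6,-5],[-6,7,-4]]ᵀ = [[-10, 2, -6], [0, 6, 7], [-4, -5, -4]]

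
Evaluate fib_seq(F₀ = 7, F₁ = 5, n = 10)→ [7, 5, 12, 17, 29, 46, 75, 121, 196, 317]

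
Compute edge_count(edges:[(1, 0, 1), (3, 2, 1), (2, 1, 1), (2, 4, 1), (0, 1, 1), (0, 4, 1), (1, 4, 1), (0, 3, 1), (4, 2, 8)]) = 9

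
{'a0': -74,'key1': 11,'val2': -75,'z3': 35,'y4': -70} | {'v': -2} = {'a0': -74, 'key1': 11, 'val2': -75, 'z3': 35, 'y4': -70, 'v': -2}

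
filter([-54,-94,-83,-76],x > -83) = [-54, -76]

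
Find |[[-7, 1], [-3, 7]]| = (-7)*(7) - (1)*(-3)
= -46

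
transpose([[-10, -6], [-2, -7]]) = [[-10, -2], [-6, -7]]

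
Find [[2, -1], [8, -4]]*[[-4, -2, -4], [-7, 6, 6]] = C[0][0] = (2)*(-4) + (-1)*(-7) = -1
C[0][1] = (2)*(-2) + (-1)*(6) = -10
C[0][2] = (2)*(-4) + (-1)*(6) = -14
C[1][0] = (8)*(-4) + (-4)*(-7) = -4
C[1][1] = (8)*(-2) + (-4)*(6) = -40
C[1][2] = (8)*(-4) + (-4)*(6) = -56
= [[-1, -10, -14], [-4, -40, -56]]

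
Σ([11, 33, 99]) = 11 + 33 + 99
= 143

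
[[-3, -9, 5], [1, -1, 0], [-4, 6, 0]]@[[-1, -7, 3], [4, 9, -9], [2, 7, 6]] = C[0][0] = (-3)*(-1) + (-9)*(4) + (5)*(2) = -23
C[0][1] = (-3)*(-7) + (-9)*(9) + (5)*(7) = -25
C[0][2] = (-3)*(3) + (-9)*(-9) + (5)*(6) = 102
C[1][0] = (1)*(-1) + (-1)*(4) + (0)*(2) = -5
C[1][1] = (1)*(-7) + (-1)*(9) + (0)*(7) = -16
C[1][2] = (1)*(3) + (-1)*(-9) + (0)*(6) = 12
... (3 more cells)
= [[-23, -25, 102], [-5, -16, 12], [28, 82, -66]]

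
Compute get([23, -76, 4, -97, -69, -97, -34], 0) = 23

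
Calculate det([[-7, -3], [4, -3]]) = 33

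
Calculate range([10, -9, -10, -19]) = 29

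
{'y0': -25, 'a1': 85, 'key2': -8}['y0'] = -25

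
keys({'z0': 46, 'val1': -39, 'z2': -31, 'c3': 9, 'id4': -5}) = ['z0', 'val1', 'z2', 'c3', 'id4']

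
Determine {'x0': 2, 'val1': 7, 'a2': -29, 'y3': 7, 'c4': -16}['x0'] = 2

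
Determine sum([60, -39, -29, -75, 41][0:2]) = 21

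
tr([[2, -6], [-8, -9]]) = -7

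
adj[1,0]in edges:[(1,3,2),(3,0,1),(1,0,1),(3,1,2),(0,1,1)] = 1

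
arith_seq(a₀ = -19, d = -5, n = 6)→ [-19, -24, -29, -34, -39, -44]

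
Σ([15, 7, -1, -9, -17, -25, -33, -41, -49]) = -153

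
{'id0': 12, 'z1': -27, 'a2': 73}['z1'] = -27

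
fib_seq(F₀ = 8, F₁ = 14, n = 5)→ F_2 = F_1 + F_0 = 22
F_3 = F_2 + F_1 = 36
F_4 = F_3 + F_2 = 58
= [8, 14, 22, 36, 58]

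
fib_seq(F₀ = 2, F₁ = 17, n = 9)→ [2, 17, 19, 36, 55, 91, 146, 237, 383]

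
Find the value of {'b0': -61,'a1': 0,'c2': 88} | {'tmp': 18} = {'b0': -61, 'a1': 0, 'c2': 88, 'tmp': 18}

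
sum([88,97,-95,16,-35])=88 + 97 + (-95) + 16 + (-35)
= 71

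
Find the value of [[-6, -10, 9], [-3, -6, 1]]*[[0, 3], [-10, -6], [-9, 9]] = C[0][0] = (-6)*(0) + (-10)*(-10) + (9)*(-9) = 19
C[0][1] = (-6)*(3) + (-10)*(-6) + (9)*(9) = 123
C[1][0] = (-3)*(0) + (-6)*(-10) + (1)*(-9) = 51
C[1][1] = (-3)*(3) + (-6)*(-6) + (1)*(9) = 36
= [[19, 123], [51, 36]]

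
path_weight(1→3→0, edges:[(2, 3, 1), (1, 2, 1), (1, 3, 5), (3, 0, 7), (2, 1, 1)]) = w(1→3)=5 + w(3→0)=7
= 12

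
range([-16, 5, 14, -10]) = 30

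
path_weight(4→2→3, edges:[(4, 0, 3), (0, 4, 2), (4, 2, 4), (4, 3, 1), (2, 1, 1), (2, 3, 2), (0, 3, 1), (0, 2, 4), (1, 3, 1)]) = w(4→2)=4 + w(2→3)=2
= 6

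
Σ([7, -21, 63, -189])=-140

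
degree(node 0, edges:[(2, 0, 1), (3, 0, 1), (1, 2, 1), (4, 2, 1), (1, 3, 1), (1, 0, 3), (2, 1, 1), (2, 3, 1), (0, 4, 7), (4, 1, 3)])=incident: (2,0), (3,0), (1,0), (0,4)
= 4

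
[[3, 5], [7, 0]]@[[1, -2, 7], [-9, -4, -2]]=C[0][0] = (3)*(1) + (5)*(-9) = -42
C[0][1] = (3)*(-2) + (5)*(-4) = -26
C[0][2] = (3)*(7) + (5)*(-2) = 11
C[1][0] = (7)*(1) + (0)*(-9) = 7
C[1][1] = (7)*(-2) + (0)*(-4) = -14
C[1][2] = (7)*(7) + (0)*(-2) = 49
= [[-42, -26, 11], [7, -14, 49]]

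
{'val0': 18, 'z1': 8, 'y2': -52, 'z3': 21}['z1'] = 8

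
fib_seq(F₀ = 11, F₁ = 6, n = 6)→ F_2 = F_1 + F_0 = 17
F_3 = F_2 + F_1 = 23
F_4 = F_3 + F_2 = 40
...
= [11, 6, 17, 23, 40, 63]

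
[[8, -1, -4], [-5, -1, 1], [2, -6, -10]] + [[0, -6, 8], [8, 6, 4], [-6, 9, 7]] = [[8, -7, 4], [3, 5, 5], [-4, 3, -3]]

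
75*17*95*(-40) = -4845000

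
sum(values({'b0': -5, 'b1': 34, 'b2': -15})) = 14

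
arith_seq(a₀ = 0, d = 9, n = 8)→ [0, 9, 18, 27, 36, 45, 54, 63]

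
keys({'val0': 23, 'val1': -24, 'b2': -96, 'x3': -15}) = ['val0', 'val1', 'b2', 'x3']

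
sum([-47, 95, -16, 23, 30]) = (-47) + 95 + (-16) + 23 + 30
= 85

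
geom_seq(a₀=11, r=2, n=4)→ a_0 = 11*2^0 = 11
a_1 = 11*2^1 = 22
a_2 = 11*2^2 = 44
...
= [11, 22, 44, 88]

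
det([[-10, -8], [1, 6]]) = -52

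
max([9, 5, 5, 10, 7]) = 10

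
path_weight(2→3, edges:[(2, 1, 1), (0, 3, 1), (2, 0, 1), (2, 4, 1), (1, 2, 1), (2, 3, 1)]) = w(2→3)=1
= 1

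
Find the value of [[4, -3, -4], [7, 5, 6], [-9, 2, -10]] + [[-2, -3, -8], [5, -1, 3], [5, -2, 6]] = [[2, -6, -12], [12, 4, 9], [-4, 0, -4]]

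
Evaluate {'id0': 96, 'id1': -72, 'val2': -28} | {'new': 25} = {'id0': 96, 'id1': -72, 'val2': -28, 'new': 25}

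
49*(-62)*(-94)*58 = 16563176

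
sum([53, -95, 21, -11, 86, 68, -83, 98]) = 53 + (-95) + 21 + (-11) + 86 + 68 + (-83) + 98
= 137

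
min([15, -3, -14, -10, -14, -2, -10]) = -14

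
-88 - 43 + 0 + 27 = -104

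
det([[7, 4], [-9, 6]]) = (7)*(6) - (4)*(-9)
= 78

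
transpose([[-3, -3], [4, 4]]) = [[-3, 4], [-3, 4]]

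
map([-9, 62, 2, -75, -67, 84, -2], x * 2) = -9*2=-18, 62*2=124, 2*2=4, -75*2=-150, -67*2=-134, 84*2=168, -2*2=-4
= [-18, 124, 4, -150, -134, 168, -4]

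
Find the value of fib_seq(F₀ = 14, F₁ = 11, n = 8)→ [14, 11, 25, 36, 61, 97, 158, 255]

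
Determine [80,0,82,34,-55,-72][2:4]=[82, 34]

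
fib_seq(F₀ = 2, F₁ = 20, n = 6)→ F_2 = F_1 + F_0 = 22
F_3 = F_2 + F_1 = 42
F_4 = F_3 + F_2 = 64
...
= [2, 20, 22, 42, 64, 106]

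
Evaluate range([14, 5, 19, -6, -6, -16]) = 35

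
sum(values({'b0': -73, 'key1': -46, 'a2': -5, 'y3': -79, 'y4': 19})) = -184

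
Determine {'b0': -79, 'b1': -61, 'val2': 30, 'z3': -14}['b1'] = -61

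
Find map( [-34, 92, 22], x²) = (-34)²=1156, (92)²=8464, (22)²=484
= [1156, 8464, 484]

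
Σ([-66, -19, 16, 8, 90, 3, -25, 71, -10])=68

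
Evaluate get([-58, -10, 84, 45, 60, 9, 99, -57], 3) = 45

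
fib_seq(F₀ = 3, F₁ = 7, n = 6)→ [3, 7, 10, 17, 27, 44]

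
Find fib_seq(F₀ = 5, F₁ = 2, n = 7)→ F_2 = F_1 + F_0 = 7
F_3 = F_2 + F_1 = 9
F_4 = F_3 + F_2 = 16
...
= [5, 2, 7, 9, 16, 25, 41]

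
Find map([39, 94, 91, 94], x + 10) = [49, 104, 101, 104]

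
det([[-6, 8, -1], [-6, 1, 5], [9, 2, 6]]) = (1)*(-6)*det([[1, 5], [2, 6]]) + (-1)*(8)*det([[-6, 5], [9, 6]]) + (1)*(-1)*det([[-6, 1], [9, 2]])
= 24 + 648 + 21
= 693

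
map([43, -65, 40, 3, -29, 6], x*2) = [86, -130, 80, 6, -58, 12]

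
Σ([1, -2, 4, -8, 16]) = 11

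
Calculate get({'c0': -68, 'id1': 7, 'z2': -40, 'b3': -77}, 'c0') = -68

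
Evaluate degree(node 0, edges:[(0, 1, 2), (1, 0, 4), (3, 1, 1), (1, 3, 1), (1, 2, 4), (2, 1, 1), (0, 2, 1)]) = incident: (0,1), (1,0), (0,2)
= 3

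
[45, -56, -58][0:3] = [45, -56, -58]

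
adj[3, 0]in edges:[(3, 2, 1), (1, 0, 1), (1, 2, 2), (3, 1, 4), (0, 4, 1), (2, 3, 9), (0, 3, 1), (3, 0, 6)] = 6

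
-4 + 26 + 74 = 96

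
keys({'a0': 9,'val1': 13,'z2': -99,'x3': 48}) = ['a0', 'val1', 'z2', 'x3']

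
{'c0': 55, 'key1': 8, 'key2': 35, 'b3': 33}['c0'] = 55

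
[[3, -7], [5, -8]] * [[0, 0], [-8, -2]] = C[0][0] = (3)*(0) + (-7)*(-8) = 56
C[0][1] = (3)*(0) + (-7)*(-2) = 14
C[1][0] = (5)*(0) + (-8)*(-8) = 64
C[1][1] = (5)*(0) + (-8)*(-2) = 16
= [[56, 14], [64, 16]]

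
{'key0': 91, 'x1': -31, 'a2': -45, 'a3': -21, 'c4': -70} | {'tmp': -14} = {'key0': 91, 'x1': -31, 'a2': -45, 'a3': -21, 'c4': -70, 'tmp': -14}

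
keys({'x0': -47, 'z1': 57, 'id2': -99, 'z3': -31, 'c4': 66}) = ['x0', 'z1', 'id2', 'z3', 'c4']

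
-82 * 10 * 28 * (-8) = 183680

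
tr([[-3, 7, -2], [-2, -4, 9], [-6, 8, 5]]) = diagonal: (-3) + (-4) + 5
= -2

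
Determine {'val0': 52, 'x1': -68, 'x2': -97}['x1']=-68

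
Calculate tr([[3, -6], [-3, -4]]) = diagonal: 3 + (-4)
= -1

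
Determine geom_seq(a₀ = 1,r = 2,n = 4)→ [1, 2, 4, 8]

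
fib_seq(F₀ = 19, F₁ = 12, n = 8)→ [19, 12, 31, 43, 74, 117, 191, 308]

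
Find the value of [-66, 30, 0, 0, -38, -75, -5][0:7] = [-66, 30, 0, 0, -38, -75, -5]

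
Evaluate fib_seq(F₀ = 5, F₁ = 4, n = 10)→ [5, 4, 9, 13, 22, 35, 57, 92, 149, 241]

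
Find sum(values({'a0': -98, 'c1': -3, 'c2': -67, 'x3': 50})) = (-98) + (-3) + (-67) + 50
= -118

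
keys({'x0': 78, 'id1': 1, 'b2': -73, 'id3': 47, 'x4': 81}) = ['x0', 'id1', 'b2', 'id3', 'x4']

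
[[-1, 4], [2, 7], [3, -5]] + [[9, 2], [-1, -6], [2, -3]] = [[8, 6], [1, 1], [5, -8]]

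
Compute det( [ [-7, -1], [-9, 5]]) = (-7)*(5) - (-1)*(-9)
= -44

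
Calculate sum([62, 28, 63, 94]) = 62 + 28 + 63 + 94
= 247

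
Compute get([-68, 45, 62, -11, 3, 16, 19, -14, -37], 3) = -11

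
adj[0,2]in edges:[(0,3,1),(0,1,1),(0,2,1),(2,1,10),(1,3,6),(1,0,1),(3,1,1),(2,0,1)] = 1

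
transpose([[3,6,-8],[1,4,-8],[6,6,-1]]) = [[3, 1, 6], [6, 4, 6], [-8, -8, -1]]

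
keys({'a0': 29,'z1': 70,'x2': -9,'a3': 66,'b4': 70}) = ['a0', 'z1', 'x2', 'a3', 'b4']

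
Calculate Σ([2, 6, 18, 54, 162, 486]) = 2 + 6 + 18 + 54 + 162 + 486
= 728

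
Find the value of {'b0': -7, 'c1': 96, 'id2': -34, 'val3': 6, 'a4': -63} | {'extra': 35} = {'b0': -7, 'c1': 96, 'id2': -34, 'val3': 6, 'a4': -63, 'extra': 35}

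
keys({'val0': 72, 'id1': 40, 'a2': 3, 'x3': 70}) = ['val0', 'id1', 'a2', 'x3']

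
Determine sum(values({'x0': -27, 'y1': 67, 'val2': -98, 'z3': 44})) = (-27) + 67 + (-98) + 44
= -14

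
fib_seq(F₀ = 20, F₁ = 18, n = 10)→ [20, 18, 38, 56, 94, 150, 244, 394, 638, 1032]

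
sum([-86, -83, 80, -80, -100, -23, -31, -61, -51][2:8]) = slice → [80, -80, -100, -23, -31, -61]
80 + (-80) + (-100) + (-23) + (-31) + (-61)
= -215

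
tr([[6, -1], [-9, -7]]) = -1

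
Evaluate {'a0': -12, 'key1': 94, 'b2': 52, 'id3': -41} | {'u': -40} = {'a0': -12, 'key1': 94, 'b2': 52, 'id3': -41, 'u': -40}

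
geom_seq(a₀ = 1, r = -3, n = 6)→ [1, -3, 9, -27, 81, -243]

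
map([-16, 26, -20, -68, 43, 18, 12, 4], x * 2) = -16*2=-32, 26*2=52, -20*2=-40, -68*2=-136, 43*2=86, 18*2=36, 12*2=24, 4*2=8
= [-32, 52, -40, -136, 86, 36, 24, 8]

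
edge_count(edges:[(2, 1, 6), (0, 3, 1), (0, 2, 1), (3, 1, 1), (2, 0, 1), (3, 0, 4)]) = 6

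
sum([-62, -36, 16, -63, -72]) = -217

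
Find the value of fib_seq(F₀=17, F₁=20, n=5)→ F_2 = F_1 + F_0 = 37
F_3 = F_2 + F_1 = 57
F_4 = F_3 + F_2 = 94
= [17, 20, 37, 57, 94]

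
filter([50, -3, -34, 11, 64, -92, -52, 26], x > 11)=[50, 64, 26]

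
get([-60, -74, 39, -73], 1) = -74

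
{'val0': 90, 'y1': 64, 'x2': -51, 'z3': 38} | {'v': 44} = {'val0': 90, 'y1': 64, 'x2': -51, 'z3': 38, 'v': 44}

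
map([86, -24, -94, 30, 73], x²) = (86)²=7396, (-24)²=576, (-94)²=8836, (30)²=900, (73)²=5329
= [7396, 576, 8836, 900, 5329]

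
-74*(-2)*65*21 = 202020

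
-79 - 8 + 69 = -18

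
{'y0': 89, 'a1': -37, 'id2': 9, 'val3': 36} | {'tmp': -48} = {'y0': 89, 'a1': -37, 'id2': 9, 'val3': 36, 'tmp': -48}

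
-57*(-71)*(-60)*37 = -8984340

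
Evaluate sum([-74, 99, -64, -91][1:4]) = -56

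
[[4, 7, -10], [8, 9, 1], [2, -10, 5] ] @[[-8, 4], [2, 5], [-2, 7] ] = C[0][0] = (4)*(-8) + (7)*(2) + (-10)*(-2) = 2
C[0][1] = (4)*(4) + (7)*(5) + (-10)*(7) = -19
C[1][0] = (8)*(-8) + (9)*(2) + (1)*(-2) = -48
C[1][1] = (8)*(4) + (9)*(5) + (1)*(7) = 84
C[2][0] = (2)*(-8) + (-10)*(2) + (5)*(-2) = -46
C[2][1] = (2)*(4) + (-10)*(5) + (5)*(7) = -7
= [[2, -19], [-48, 84], [-46, -7]]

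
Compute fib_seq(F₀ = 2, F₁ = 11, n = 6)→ F_2 = F_1 + F_0 = 13
F_3 = F_2 + F_1 = 24
F_4 = F_3 + F_2 = 37
...
= [2, 11, 13, 24, 37, 61]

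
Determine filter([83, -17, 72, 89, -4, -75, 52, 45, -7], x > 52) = keep x where x > 52: 83✓, -17✗, 72✓, 89✓, -4✗, -75✗, 52✗, 45✗, -7✗
= [83, 72, 89]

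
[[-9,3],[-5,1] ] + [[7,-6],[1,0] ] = [[-2, -3], [-4, 1]]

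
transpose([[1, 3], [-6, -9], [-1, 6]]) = [[1, -6, -1], [3, -9, 6]]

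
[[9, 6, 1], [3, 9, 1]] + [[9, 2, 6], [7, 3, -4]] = [[18, 8, 7], [10, 12, -3]]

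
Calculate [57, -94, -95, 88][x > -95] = [57, -94, 88]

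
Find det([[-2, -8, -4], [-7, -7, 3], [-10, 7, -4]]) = 926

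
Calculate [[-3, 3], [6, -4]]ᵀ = [[-3, 6], [3, -4]]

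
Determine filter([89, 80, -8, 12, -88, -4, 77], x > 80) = keep x where x > 80: 89✓, 80✗, -8✗, 12✗, -88✗, -4✗, 77✗
= [89]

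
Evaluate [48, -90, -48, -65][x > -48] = [48]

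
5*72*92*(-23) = -761760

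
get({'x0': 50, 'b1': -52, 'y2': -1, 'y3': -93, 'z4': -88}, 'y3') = -93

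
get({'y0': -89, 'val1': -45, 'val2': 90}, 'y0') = -89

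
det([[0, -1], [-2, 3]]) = -2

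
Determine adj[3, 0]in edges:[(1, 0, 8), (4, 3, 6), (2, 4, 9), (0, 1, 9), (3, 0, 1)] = 1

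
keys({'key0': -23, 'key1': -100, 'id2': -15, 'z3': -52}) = ['key0', 'key1', 'id2', 'z3']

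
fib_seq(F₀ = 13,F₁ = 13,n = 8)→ F_2 = F_1 + F_0 = 26
F_3 = F_2 + F_1 = 39
F_4 = F_3 + F_2 = 65
...
= [13, 13, 26, 39, 65, 104, 169, 273]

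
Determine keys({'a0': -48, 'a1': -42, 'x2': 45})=['a0', 'a1', 'x2']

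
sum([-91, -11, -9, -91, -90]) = -292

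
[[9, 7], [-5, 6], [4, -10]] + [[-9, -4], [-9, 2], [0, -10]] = [[0, 3], [-14, 8], [4, -20]]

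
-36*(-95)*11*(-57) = -2144340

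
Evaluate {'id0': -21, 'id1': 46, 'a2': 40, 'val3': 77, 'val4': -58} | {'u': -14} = {'id0': -21, 'id1': 46, 'a2': 40, 'val3': 77, 'val4': -58, 'u': -14}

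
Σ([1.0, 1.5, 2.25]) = 1.0 + 1.5 + 2.25
= 4.75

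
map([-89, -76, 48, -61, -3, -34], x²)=(-89)²=7921, (-76)²=5776, (48)²=2304, (-61)²=3721, (-3)²=9, (-34)²=1156
= [7921, 5776, 2304, 3721, 9, 1156]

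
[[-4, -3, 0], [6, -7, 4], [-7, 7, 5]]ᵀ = [[-4, 6, -7], [-3, -7, 7], [0, 4, 5]]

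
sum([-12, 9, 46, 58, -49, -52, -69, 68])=-1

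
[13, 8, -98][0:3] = [13, 8, -98]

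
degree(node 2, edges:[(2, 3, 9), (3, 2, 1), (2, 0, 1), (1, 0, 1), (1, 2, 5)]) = 4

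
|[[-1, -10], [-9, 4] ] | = (-1)*(4) - (-10)*(-9)
= -94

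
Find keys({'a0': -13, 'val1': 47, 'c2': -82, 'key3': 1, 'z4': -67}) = ['a0', 'val1', 'c2', 'key3', 'z4']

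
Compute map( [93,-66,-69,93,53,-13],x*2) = [186, -132, -138, 186, 106, -26]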